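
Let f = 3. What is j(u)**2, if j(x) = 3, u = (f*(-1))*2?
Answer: 9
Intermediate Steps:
u = -6 (u = (3*(-1))*2 = -3*2 = -6)
j(u)**2 = 3**2 = 9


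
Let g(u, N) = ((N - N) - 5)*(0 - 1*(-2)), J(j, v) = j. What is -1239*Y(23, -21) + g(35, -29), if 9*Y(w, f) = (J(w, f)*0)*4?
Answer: -10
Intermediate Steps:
Y(w, f) = 0 (Y(w, f) = ((w*0)*4)/9 = (0*4)/9 = (⅑)*0 = 0)
g(u, N) = -10 (g(u, N) = (0 - 5)*(0 + 2) = -5*2 = -10)
-1239*Y(23, -21) + g(35, -29) = -1239*0 - 10 = 0 - 10 = -10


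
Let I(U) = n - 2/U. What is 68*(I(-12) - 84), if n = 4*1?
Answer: -16286/3 ≈ -5428.7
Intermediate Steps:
n = 4
I(U) = 4 - 2/U
68*(I(-12) - 84) = 68*((4 - 2/(-12)) - 84) = 68*((4 - 2*(-1/12)) - 84) = 68*((4 + ⅙) - 84) = 68*(25/6 - 84) = 68*(-479/6) = -16286/3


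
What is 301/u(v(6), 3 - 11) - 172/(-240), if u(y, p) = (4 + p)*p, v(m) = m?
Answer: 4859/480 ≈ 10.123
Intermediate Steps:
u(y, p) = p*(4 + p)
301/u(v(6), 3 - 11) - 172/(-240) = 301/(((3 - 11)*(4 + (3 - 11)))) - 172/(-240) = 301/((-8*(4 - 8))) - 172*(-1/240) = 301/((-8*(-4))) + 43/60 = 301/32 + 43/60 = 4859/480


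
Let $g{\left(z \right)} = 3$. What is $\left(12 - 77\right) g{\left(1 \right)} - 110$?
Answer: $-305$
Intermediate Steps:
$\left(12 - 77\right) g{\left(1 \right)} - 110 = \left(12 - 77\right) 3 - 110 = \left(-65\right) 3 - 110 = -195 - 110 = -305$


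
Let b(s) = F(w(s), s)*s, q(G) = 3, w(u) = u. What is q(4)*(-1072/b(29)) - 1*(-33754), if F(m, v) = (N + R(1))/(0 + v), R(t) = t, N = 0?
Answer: 30538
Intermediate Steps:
F(m, v) = 1/v (F(m, v) = (0 + 1)/(0 + v) = 1/v)
b(s) = 1 (b(s) = s/s = 1)
q(4)*(-1072/b(29)) - 1*(-33754) = 3*(-1072/1) - 1*(-33754) = 3*(-1072*1) + 33754 = 3*(-1072) + 33754 = -3216 + 33754 = 30538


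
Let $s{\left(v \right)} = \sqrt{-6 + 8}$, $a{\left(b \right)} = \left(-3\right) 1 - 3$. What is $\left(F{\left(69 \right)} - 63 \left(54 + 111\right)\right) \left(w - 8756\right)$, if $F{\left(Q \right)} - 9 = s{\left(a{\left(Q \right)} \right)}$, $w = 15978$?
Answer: $-75007692 + 7222 \sqrt{2} \approx -7.4998 \cdot 10^{7}$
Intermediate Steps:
$a{\left(b \right)} = -6$ ($a{\left(b \right)} = -3 - 3 = -6$)
$s{\left(v \right)} = \sqrt{2}$
$F{\left(Q \right)} = 9 + \sqrt{2}$
$\left(F{\left(69 \right)} - 63 \left(54 + 111\right)\right) \left(w - 8756\right) = \left(\left(9 + \sqrt{2}\right) - 63 \left(54 + 111\right)\right) \left(15978 - 8756\right) = \left(\left(9 + \sqrt{2}\right) - 10395\right) 7222 = \left(-10386 + \sqrt{2}\right) 7222 = -75007692 + 7222 \sqrt{2}$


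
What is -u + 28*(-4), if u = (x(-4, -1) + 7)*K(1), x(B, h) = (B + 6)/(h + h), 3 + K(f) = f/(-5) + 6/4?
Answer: -509/5 ≈ -101.80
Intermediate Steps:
K(f) = -3/2 - f/5 (K(f) = -3 + (f/(-5) + 6/4) = -3 + (f*(-⅕) + 6*(¼)) = -3 + (-f/5 + 3/2) = -3 + (3/2 - f/5) = -3/2 - f/5)
x(B, h) = (6 + B)/(2*h) (x(B, h) = (6 + B)/((2*h)) = (6 + B)*(1/(2*h)) = (6 + B)/(2*h))
u = -51/5 (u = ((½)*(6 - 4)/(-1) + 7)*(-3/2 - ⅕*1) = ((½)*(-1)*2 + 7)*(-3/2 - ⅕) = (-1 + 7)*(-17/10) = 6*(-17/10) = -51/5 ≈ -10.200)
-u + 28*(-4) = -1*(-51/5) + 28*(-4) = 51/5 - 112 = -509/5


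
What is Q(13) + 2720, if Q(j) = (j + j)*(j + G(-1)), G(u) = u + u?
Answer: 3006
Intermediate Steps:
G(u) = 2*u
Q(j) = 2*j*(-2 + j) (Q(j) = (j + j)*(j + 2*(-1)) = (2*j)*(j - 2) = (2*j)*(-2 + j) = 2*j*(-2 + j))
Q(13) + 2720 = 2*13*(-2 + 13) + 2720 = 2*13*11 + 2720 = 286 + 2720 = 3006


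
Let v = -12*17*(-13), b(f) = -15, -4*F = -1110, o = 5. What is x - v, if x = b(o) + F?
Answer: -4779/2 ≈ -2389.5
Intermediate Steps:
F = 555/2 (F = -¼*(-1110) = 555/2 ≈ 277.50)
v = 2652 (v = -204*(-13) = 2652)
x = 525/2 (x = -15 + 555/2 = 525/2 ≈ 262.50)
x - v = 525/2 - 1*2652 = 525/2 - 2652 = -4779/2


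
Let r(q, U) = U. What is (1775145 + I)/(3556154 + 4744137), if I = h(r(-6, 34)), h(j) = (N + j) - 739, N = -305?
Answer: 1774135/8300291 ≈ 0.21374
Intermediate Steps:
h(j) = -1044 + j (h(j) = (-305 + j) - 739 = -1044 + j)
I = -1010 (I = -1044 + 34 = -1010)
(1775145 + I)/(3556154 + 4744137) = (1775145 - 1010)/(3556154 + 4744137) = 1774135/8300291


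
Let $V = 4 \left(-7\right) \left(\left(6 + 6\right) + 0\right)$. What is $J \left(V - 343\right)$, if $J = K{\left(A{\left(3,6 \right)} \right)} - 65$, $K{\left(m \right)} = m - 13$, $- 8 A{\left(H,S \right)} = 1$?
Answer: $\frac{424375}{8} \approx 53047.0$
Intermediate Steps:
$A{\left(H,S \right)} = - \frac{1}{8}$ ($A{\left(H,S \right)} = \left(- \frac{1}{8}\right) 1 = - \frac{1}{8}$)
$K{\left(m \right)} = -13 + m$
$J = - \frac{625}{8}$ ($J = \left(-13 - \frac{1}{8}\right) - 65 = - \frac{105}{8} - 65 = - \frac{625}{8} \approx -78.125$)
$V = -336$ ($V = - 28 \left(12 + 0\right) = \left(-28\right) 12 = -336$)
$J \left(V - 343\right) = - \frac{625 \left(-336 - 343\right)}{8} = \left(- \frac{625}{8}\right) \left(-679\right) = \frac{424375}{8}$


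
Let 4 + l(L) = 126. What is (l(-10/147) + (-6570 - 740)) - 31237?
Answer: -38425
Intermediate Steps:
l(L) = 122 (l(L) = -4 + 126 = 122)
(l(-10/147) + (-6570 - 740)) - 31237 = (122 + (-6570 - 740)) - 31237 = (122 - 7310) - 31237 = -7188 - 31237 = -38425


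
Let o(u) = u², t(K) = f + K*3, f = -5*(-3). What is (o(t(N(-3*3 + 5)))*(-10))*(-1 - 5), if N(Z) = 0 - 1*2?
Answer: 4860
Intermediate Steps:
N(Z) = -2 (N(Z) = 0 - 2 = -2)
f = 15
t(K) = 15 + 3*K (t(K) = 15 + K*3 = 15 + 3*K)
(o(t(N(-3*3 + 5)))*(-10))*(-1 - 5) = ((15 + 3*(-2))²*(-10))*(-1 - 5) = ((15 - 6)²*(-10))*(-6) = (9²*(-10))*(-6) = (81*(-10))*(-6) = -810*(-6) = 4860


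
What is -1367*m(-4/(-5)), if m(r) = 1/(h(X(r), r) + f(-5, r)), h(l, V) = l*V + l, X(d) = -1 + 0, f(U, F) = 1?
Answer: 6835/4 ≈ 1708.8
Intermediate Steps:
X(d) = -1
h(l, V) = l + V*l (h(l, V) = V*l + l = l + V*l)
m(r) = -1/r (m(r) = 1/(-(1 + r) + 1) = 1/((-1 - r) + 1) = 1/(-r) = -1/r)
-1367*m(-4/(-5)) = -(-1367)/((-4/(-5))) = -(-1367)/((-4*(-1/5))) = -(-1367)/4/5 = -(-1367)*5/4 = -1367*(-5/4) = 6835/4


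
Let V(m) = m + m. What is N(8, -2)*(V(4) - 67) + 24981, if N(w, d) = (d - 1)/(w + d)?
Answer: 50021/2 ≈ 25011.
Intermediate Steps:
V(m) = 2*m
N(w, d) = (-1 + d)/(d + w)
N(8, -2)*(V(4) - 67) + 24981 = ((-1 - 2)/(-2 + 8))*(2*4 - 67) + 24981 = (-3/6)*(8 - 67) + 24981 = ((1/6)*(-3))*(-59) + 24981 = -1/2*(-59) + 24981 = 59/2 + 24981 = 50021/2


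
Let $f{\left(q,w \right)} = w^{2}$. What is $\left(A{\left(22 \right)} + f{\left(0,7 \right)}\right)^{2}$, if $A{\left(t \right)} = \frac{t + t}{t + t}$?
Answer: $2500$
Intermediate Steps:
$A{\left(t \right)} = 1$ ($A{\left(t \right)} = \frac{2 t}{2 t} = 2 t \frac{1}{2 t} = 1$)
$\left(A{\left(22 \right)} + f{\left(0,7 \right)}\right)^{2} = \left(1 + 7^{2}\right)^{2} = \left(1 + 49\right)^{2} = 50^{2} = 2500$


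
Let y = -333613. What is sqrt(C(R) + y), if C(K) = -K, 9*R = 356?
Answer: I*sqrt(3002873)/3 ≈ 577.63*I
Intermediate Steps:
R = 356/9 (R = (1/9)*356 = 356/9 ≈ 39.556)
sqrt(C(R) + y) = sqrt(-1*356/9 - 333613) = sqrt(-356/9 - 333613) = sqrt(-3002873/9) = I*sqrt(3002873)/3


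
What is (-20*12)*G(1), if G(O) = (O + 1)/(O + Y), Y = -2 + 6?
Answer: -96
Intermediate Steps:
Y = 4
G(O) = (1 + O)/(4 + O) (G(O) = (O + 1)/(O + 4) = (1 + O)/(4 + O))
(-20*12)*G(1) = (-20*12)*((1 + 1)/(4 + 1)) = -240*2/5 = -48*2 = -240*⅖ = -96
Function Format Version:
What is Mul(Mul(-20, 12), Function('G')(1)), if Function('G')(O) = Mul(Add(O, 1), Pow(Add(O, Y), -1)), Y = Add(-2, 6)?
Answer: -96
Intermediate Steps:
Y = 4
Function('G')(O) = Mul(Pow(Add(4, O), -1), Add(1, O)) (Function('G')(O) = Mul(Add(O, 1), Pow(Add(O, 4), -1)) = Mul(Add(1, O), Pow(Add(4, O), -1)) = Mul(Pow(Add(4, O), -1), Add(1, O)))
Mul(Mul(-20, 12), Function('G')(1)) = Mul(Mul(-20, 12), Mul(Pow(Add(4, 1), -1), Add(1, 1))) = Mul(-240, Mul(Pow(5, -1), 2)) = Mul(-240, Mul(Rational(1, 5), 2)) = Mul(-240, Rational(2, 5)) = -96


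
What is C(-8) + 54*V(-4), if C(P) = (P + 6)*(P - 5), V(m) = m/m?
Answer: 80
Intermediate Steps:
V(m) = 1
C(P) = (-5 + P)*(6 + P) (C(P) = (6 + P)*(-5 + P) = (-5 + P)*(6 + P))
C(-8) + 54*V(-4) = (-30 - 8 + (-8)²) + 54*1 = (-30 - 8 + 64) + 54 = 26 + 54 = 80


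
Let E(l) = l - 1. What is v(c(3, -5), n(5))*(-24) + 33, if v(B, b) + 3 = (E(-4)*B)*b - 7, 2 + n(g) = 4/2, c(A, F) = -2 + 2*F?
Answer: 273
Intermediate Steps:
n(g) = 0 (n(g) = -2 + 4/2 = -2 + 4*(1/2) = -2 + 2 = 0)
E(l) = -1 + l
v(B, b) = -10 - 5*B*b (v(B, b) = -3 + (((-1 - 4)*B)*b - 7) = -3 + ((-5*B)*b - 7) = -3 + (-5*B*b - 7) = -3 + (-7 - 5*B*b) = -10 - 5*B*b)
v(c(3, -5), n(5))*(-24) + 33 = (-10 - 5*(-2 + 2*(-5))*0)*(-24) + 33 = (-10 - 5*(-2 - 10)*0)*(-24) + 33 = (-10 - 5*(-12)*0)*(-24) + 33 = (-10 + 0)*(-24) + 33 = -10*(-24) + 33 = 240 + 33 = 273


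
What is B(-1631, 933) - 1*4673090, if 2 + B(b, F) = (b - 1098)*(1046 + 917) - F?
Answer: -10031052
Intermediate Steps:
B(b, F) = -2155376 - F + 1963*b (B(b, F) = -2 + ((b - 1098)*(1046 + 917) - F) = -2 + ((-1098 + b)*1963 - F) = -2 + ((-2155374 + 1963*b) - F) = -2 + (-2155374 - F + 1963*b) = -2155376 - F + 1963*b)
B(-1631, 933) - 1*4673090 = (-2155376 - 1*933 + 1963*(-1631)) - 1*4673090 = (-2155376 - 933 - 3201653) - 4673090 = -5357962 - 4673090 = -10031052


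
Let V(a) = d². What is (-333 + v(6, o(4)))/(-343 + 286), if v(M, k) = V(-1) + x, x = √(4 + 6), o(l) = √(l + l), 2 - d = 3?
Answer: 332/57 - √10/57 ≈ 5.7691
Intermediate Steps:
d = -1 (d = 2 - 1*3 = 2 - 3 = -1)
o(l) = √2*√l (o(l) = √(2*l) = √2*√l)
V(a) = 1 (V(a) = (-1)² = 1)
x = √10 ≈ 3.1623
v(M, k) = 1 + √10
(-333 + v(6, o(4)))/(-343 + 286) = (-333 + (1 + √10))/(-343 + 286) = (-332 + √10)/(-57) = (-332 + √10)*(-1/57) = 332/57 - √10/57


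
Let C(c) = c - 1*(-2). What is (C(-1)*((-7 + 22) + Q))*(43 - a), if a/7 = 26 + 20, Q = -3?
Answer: -3348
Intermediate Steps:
C(c) = 2 + c (C(c) = c + 2 = 2 + c)
a = 322 (a = 7*(26 + 20) = 7*46 = 322)
(C(-1)*((-7 + 22) + Q))*(43 - a) = ((2 - 1)*((-7 + 22) - 3))*(43 - 1*322) = (1*(15 - 3))*(43 - 322) = (1*12)*(-279) = 12*(-279) = -3348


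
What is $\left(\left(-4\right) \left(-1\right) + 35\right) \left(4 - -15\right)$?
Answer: $741$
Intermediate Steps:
$\left(\left(-4\right) \left(-1\right) + 35\right) \left(4 - -15\right) = \left(4 + 35\right) \left(4 + 15\right) = 39 \cdot 19 = 741$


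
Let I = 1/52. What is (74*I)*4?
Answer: 74/13 ≈ 5.6923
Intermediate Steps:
I = 1/52 ≈ 0.019231
(74*I)*4 = (74*(1/52))*4 = (37/26)*4 = 74/13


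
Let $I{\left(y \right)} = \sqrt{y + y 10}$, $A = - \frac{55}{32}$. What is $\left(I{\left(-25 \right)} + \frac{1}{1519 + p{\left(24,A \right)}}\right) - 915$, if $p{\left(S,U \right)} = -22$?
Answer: $- \frac{1369754}{1497} + 5 i \sqrt{11} \approx -915.0 + 16.583 i$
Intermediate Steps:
$A = - \frac{55}{32}$ ($A = \left(-55\right) \frac{1}{32} = - \frac{55}{32} \approx -1.7188$)
$I{\left(y \right)} = \sqrt{11} \sqrt{y}$ ($I{\left(y \right)} = \sqrt{y + 10 y} = \sqrt{11 y} = \sqrt{11} \sqrt{y}$)
$\left(I{\left(-25 \right)} + \frac{1}{1519 + p{\left(24,A \right)}}\right) - 915 = \left(\sqrt{11} \sqrt{-25} + \frac{1}{1519 - 22}\right) - 915 = \left(\sqrt{11} \cdot 5 i + \frac{1}{1497}\right) - 915 = \left(5 i \sqrt{11} + \frac{1}{1497}\right) - 915 = \left(\frac{1}{1497} + 5 i \sqrt{11}\right) - 915 = - \frac{1369754}{1497} + 5 i \sqrt{11}$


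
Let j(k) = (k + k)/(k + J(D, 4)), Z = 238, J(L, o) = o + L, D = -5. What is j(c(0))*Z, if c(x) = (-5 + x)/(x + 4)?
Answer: 2380/9 ≈ 264.44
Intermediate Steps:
c(x) = (-5 + x)/(4 + x)
J(L, o) = L + o
j(k) = 2*k/(-1 + k) (j(k) = (k + k)/(k + (-5 + 4)) = (2*k)/(k - 1) = (2*k)/(-1 + k) = 2*k/(-1 + k))
j(c(0))*Z = (2*((-5 + 0)/(4 + 0))/(-1 + (-5 + 0)/(4 + 0)))*238 = (2*(-5/4)/(-1 - 5/4))*238 = (2*(-5/4)/(-9/4))*238 = (2*(-5/4)*(-4/9))*238 = (10/9)*238 = 2380/9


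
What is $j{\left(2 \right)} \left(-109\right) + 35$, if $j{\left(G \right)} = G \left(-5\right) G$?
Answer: $2215$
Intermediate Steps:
$j{\left(G \right)} = - 5 G^{2}$ ($j{\left(G \right)} = - 5 G G = - 5 G^{2}$)
$j{\left(2 \right)} \left(-109\right) + 35 = - 5 \cdot 2^{2} \left(-109\right) + 35 = \left(-5\right) 4 \left(-109\right) + 35 = \left(-20\right) \left(-109\right) + 35 = 2180 + 35 = 2215$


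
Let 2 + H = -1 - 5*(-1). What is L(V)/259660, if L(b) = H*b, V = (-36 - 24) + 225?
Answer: 33/25966 ≈ 0.0012709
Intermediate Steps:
H = 2 (H = -2 + (-1 - 5*(-1)) = -2 + (-1 + 5) = -2 + 4 = 2)
V = 165 (V = -60 + 225 = 165)
L(b) = 2*b
L(V)/259660 = (2*165)/259660 = 330*(1/259660) = 33/25966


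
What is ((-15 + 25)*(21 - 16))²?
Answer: 2500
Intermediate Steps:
((-15 + 25)*(21 - 16))² = (10*5)² = 50² = 2500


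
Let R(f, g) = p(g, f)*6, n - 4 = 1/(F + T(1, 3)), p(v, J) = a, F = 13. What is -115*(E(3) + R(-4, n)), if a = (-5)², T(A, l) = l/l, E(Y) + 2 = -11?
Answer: -15755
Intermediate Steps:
E(Y) = -13 (E(Y) = -2 - 11 = -13)
T(A, l) = 1
a = 25
p(v, J) = 25
n = 57/14 (n = 4 + 1/(13 + 1) = 4 + 1/14 = 57/14 ≈ 4.0714)
R(f, g) = 150 (R(f, g) = 25*6 = 150)
-115*(E(3) + R(-4, n)) = -115*(-13 + 150) = -115*137 = -15755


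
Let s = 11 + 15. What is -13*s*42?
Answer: -14196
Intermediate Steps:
s = 26
-13*s*42 = -13*26*42 = -338*42 = -14196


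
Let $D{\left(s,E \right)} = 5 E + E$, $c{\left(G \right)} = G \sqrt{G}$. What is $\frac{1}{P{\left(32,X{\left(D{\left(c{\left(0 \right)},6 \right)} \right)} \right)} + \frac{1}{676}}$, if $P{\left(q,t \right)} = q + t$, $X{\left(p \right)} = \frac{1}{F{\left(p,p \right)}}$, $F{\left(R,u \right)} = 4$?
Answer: $\frac{338}{10901} \approx 0.031006$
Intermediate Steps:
$c{\left(G \right)} = G^{\frac{3}{2}}$
$D{\left(s,E \right)} = 6 E$
$X{\left(p \right)} = \frac{1}{4}$
$\frac{1}{P{\left(32,X{\left(D{\left(c{\left(0 \right)},6 \right)} \right)} \right)} + \frac{1}{676}} = \frac{1}{\left(32 + \frac{1}{4}\right) + \frac{1}{676}} = \frac{1}{\frac{129}{4} + \frac{1}{676}} = \frac{1}{\frac{10901}{338}} = \frac{338}{10901}$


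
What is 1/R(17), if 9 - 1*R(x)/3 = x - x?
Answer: 1/27 ≈ 0.037037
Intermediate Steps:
R(x) = 27 (R(x) = 27 - 3*(x - x) = 27 - 3*0 = 27 + 0 = 27)
1/R(17) = 1/27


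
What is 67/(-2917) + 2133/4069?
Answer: 5949338/11869273 ≈ 0.50124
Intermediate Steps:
67/(-2917) + 2133/4069 = 67*(-1/2917) + 2133*(1/4069) = -67/2917 + 2133/4069 = 5949338/11869273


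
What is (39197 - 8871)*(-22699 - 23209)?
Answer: -1392206008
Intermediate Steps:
(39197 - 8871)*(-22699 - 23209) = 30326*(-45908) = -1392206008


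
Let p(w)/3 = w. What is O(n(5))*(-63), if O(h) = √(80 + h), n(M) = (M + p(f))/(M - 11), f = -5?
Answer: -147*√15 ≈ -569.33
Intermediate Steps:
p(w) = 3*w
n(M) = (-15 + M)/(-11 + M) (n(M) = (M + 3*(-5))/(M - 11) = (M - 15)/(-11 + M) = (-15 + M)/(-11 + M))
O(n(5))*(-63) = √(80 + (-15 + 5)/(-11 + 5))*(-63) = √(80 - 10/(-6))*(-63) = √(80 - ⅙*(-10))*(-63) = √(80 + 5/3)*(-63) = √(245/3)*(-63) = (7*√15/3)*(-63) = -147*√15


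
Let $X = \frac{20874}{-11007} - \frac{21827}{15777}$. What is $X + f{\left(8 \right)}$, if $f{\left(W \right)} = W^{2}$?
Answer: $\frac{1171610801}{19295271} \approx 60.72$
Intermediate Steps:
$X = - \frac{63286543}{19295271}$ ($X = 20874 \left(- \frac{1}{11007}\right) - \frac{21827}{15777} = - \frac{6958}{3669} - \frac{21827}{15777} = - \frac{63286543}{19295271} \approx -3.2799$)
$X + f{\left(8 \right)} = - \frac{63286543}{19295271} + 8^{2} = - \frac{63286543}{19295271} + 64 = \frac{1171610801}{19295271}$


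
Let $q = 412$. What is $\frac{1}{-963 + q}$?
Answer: $- \frac{1}{551} \approx -0.0018149$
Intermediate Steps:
$\frac{1}{-963 + q} = \frac{1}{-963 + 412} = \frac{1}{-551} = - \frac{1}{551}$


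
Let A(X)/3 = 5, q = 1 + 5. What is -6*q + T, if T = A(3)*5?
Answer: 39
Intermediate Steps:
q = 6
A(X) = 15 (A(X) = 3*5 = 15)
T = 75 (T = 15*5 = 75)
-6*q + T = -6*6 + 75 = -36 + 75 = 39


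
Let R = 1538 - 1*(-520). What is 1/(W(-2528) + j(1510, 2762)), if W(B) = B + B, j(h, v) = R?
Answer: -1/2998 ≈ -0.00033356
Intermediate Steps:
R = 2058 (R = 1538 + 520 = 2058)
j(h, v) = 2058
W(B) = 2*B
1/(W(-2528) + j(1510, 2762)) = 1/(2*(-2528) + 2058) = 1/(-5056 + 2058) = 1/(-2998) = -1/2998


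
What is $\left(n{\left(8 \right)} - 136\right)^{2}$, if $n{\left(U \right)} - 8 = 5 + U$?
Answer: $13225$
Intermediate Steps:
$n{\left(U \right)} = 13 + U$ ($n{\left(U \right)} = 8 + \left(5 + U\right) = 13 + U$)
$\left(n{\left(8 \right)} - 136\right)^{2} = \left(\left(13 + 8\right) - 136\right)^{2} = \left(21 - 136\right)^{2} = \left(-115\right)^{2} = 13225$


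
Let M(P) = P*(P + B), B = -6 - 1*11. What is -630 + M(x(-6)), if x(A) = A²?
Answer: 54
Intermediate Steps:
B = -17 (B = -6 - 11 = -17)
M(P) = P*(-17 + P) (M(P) = P*(P - 17) = P*(-17 + P))
-630 + M(x(-6)) = -630 + (-6)²*(-17 + (-6)²) = -630 + 36*(-17 + 36) = -630 + 36*19 = -630 + 684 = 54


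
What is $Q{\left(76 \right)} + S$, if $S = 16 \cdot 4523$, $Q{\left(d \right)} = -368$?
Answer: $72000$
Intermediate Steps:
$S = 72368$
$Q{\left(76 \right)} + S = -368 + 72368 = 72000$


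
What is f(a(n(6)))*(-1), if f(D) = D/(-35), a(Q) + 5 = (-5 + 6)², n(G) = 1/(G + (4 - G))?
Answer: -4/35 ≈ -0.11429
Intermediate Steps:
n(G) = ¼ (n(G) = 1/4 = ¼)
a(Q) = -4 (a(Q) = -5 + (-5 + 6)² = -5 + 1² = -5 + 1 = -4)
f(D) = -D/35 (f(D) = D*(-1/35) = -D/35)
f(a(n(6)))*(-1) = -1/35*(-4)*(-1) = (4/35)*(-1) = -4/35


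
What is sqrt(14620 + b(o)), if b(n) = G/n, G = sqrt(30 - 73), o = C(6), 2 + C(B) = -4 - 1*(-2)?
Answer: sqrt(58480 - I*sqrt(43))/2 ≈ 120.91 - 0.0067791*I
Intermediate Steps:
C(B) = -4 (C(B) = -2 + (-4 - 1*(-2)) = -2 + (-4 + 2) = -2 - 2 = -4)
o = -4
G = I*sqrt(43) (G = sqrt(-43) = I*sqrt(43) ≈ 6.5574*I)
b(n) = I*sqrt(43)/n (b(n) = (I*sqrt(43))/n = I*sqrt(43)/n)
sqrt(14620 + b(o)) = sqrt(14620 + I*sqrt(43)/(-4)) = sqrt(14620 + I*sqrt(43)*(-1/4)) = sqrt(14620 - I*sqrt(43)/4)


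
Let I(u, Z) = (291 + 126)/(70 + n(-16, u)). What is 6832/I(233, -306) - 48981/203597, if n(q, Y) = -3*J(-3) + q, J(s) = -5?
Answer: 31985609833/28299983 ≈ 1130.2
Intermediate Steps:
n(q, Y) = 15 + q (n(q, Y) = -3*(-5) + q = 15 + q)
I(u, Z) = 139/23 (I(u, Z) = (291 + 126)/(70 + (15 - 16)) = 417/(70 - 1) = 417/69 = 417*(1/69) = 139/23)
6832/I(233, -306) - 48981/203597 = 6832/(139/23) - 48981/203597 = 6832*(23/139) - 48981*1/203597 = 157136/139 - 48981/203597 = 31985609833/28299983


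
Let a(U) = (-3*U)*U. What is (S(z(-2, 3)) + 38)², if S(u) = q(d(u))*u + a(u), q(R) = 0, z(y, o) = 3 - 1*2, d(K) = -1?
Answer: 1225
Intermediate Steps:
a(U) = -3*U²
z(y, o) = 1 (z(y, o) = 3 - 2 = 1)
S(u) = -3*u² (S(u) = 0*u - 3*u² = 0 - 3*u² = -3*u²)
(S(z(-2, 3)) + 38)² = (-3*1² + 38)² = (-3*1 + 38)² = (-3 + 38)² = 35² = 1225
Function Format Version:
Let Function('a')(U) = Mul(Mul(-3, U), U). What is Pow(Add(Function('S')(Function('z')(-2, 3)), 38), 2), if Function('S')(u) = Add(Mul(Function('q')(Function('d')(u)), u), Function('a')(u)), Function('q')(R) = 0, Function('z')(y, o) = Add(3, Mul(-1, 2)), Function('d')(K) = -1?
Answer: 1225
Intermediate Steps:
Function('a')(U) = Mul(-3, Pow(U, 2))
Function('z')(y, o) = 1 (Function('z')(y, o) = Add(3, -2) = 1)
Function('S')(u) = Mul(-3, Pow(u, 2)) (Function('S')(u) = Add(Mul(0, u), Mul(-3, Pow(u, 2))) = Add(0, Mul(-3, Pow(u, 2))) = Mul(-3, Pow(u, 2)))
Pow(Add(Function('S')(Function('z')(-2, 3)), 38), 2) = Pow(Add(Mul(-3, Pow(1, 2)), 38), 2) = Pow(Add(Mul(-3, 1), 38), 2) = Pow(Add(-3, 38), 2) = Pow(35, 2) = 1225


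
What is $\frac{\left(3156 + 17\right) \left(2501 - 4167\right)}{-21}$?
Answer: $\frac{755174}{3} \approx 2.5172 \cdot 10^{5}$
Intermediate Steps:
$\frac{\left(3156 + 17\right) \left(2501 - 4167\right)}{-21} = 3173 \left(-1666\right) \left(- \frac{1}{21}\right) = \left(-5286218\right) \left(- \frac{1}{21}\right) = \frac{755174}{3}$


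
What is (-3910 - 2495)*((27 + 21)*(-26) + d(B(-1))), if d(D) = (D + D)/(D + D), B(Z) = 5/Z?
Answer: 7987035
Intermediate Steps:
d(D) = 1 (d(D) = (2*D)/((2*D)) = (2*D)*(1/(2*D)) = 1)
(-3910 - 2495)*((27 + 21)*(-26) + d(B(-1))) = (-3910 - 2495)*((27 + 21)*(-26) + 1) = -6405*(48*(-26) + 1) = -6405*(-1248 + 1) = -6405*(-1247) = 7987035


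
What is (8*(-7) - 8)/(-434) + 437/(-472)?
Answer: -79725/102424 ≈ -0.77838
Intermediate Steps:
(8*(-7) - 8)/(-434) + 437/(-472) = (-56 - 8)*(-1/434) + 437*(-1/472) = -64*(-1/434) - 437/472 = 32/217 - 437/472 = -79725/102424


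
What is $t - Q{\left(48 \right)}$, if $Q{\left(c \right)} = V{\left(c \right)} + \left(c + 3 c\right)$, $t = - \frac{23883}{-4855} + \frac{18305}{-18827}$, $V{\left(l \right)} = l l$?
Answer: $- \frac{227786317694}{91405085} \approx -2492.1$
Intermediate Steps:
$V{\left(l \right)} = l^{2}$
$t = \frac{360774466}{91405085}$ ($t = \left(-23883\right) \left(- \frac{1}{4855}\right) + 18305 \left(- \frac{1}{18827}\right) = \frac{23883}{4855} - \frac{18305}{18827} = \frac{360774466}{91405085} \approx 3.947$)
$Q{\left(c \right)} = c^{2} + 4 c$ ($Q{\left(c \right)} = c^{2} + \left(c + 3 c\right) = c^{2} + 4 c$)
$t - Q{\left(48 \right)} = \frac{360774466}{91405085} - 48 \left(4 + 48\right) = \frac{360774466}{91405085} - 48 \cdot 52 = \frac{360774466}{91405085} - 2496 = - \frac{227786317694}{91405085}$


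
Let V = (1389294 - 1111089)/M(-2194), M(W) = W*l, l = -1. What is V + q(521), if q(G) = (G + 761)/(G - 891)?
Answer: 50061571/405890 ≈ 123.34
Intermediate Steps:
M(W) = -W (M(W) = W*(-1) = -W)
V = 278205/2194 (V = (1389294 - 1111089)/((-1*(-2194))) = 278205/2194 ≈ 126.80)
q(G) = (761 + G)/(-891 + G)
V + q(521) = 278205/2194 + (761 + 521)/(-891 + 521) = 278205/2194 + 1282/(-370) = 278205/2194 - 1/370*1282 = 278205/2194 - 641/185 = 50061571/405890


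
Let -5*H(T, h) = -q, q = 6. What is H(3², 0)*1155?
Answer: 1386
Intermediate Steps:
H(T, h) = 6/5 (H(T, h) = -(-1)*6/5 = -⅕*(-6) = 6/5)
H(3², 0)*1155 = (6/5)*1155 = 1386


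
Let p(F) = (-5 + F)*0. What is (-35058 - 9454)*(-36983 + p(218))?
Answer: 1646187296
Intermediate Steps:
p(F) = 0
(-35058 - 9454)*(-36983 + p(218)) = (-35058 - 9454)*(-36983 + 0) = -44512*(-36983) = 1646187296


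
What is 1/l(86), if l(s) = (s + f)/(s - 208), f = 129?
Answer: -122/215 ≈ -0.56744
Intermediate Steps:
l(s) = (129 + s)/(-208 + s) (l(s) = (s + 129)/(s - 208) = (129 + s)/(-208 + s))
1/l(86) = 1/((129 + 86)/(-208 + 86)) = 1/(215/(-122)) = 1/(-1/122*215) = 1/(-215/122) = -122/215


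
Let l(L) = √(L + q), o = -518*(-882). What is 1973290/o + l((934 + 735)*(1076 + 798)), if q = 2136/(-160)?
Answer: 986645/228438 + √312769265/10 ≈ 1772.8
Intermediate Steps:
o = 456876
q = -267/20 (q = 2136*(-1/160) = -267/20 ≈ -13.350)
l(L) = √(-267/20 + L) (l(L) = √(L - 267/20) = √(-267/20 + L))
1973290/o + l((934 + 735)*(1076 + 798)) = 1973290/456876 + √(-1335 + 100*((934 + 735)*(1076 + 798)))/10 = 1973290*(1/456876) + √(-1335 + 100*(1669*1874))/10 = 986645/228438 + √(-1335 + 100*3127706)/10 = 986645/228438 + √(-1335 + 312770600)/10 = 986645/228438 + √312769265/10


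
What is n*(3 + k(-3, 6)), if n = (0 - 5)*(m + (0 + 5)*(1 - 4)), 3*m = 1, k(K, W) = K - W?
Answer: -440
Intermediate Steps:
m = ⅓ (m = (⅓)*1 = ⅓ ≈ 0.33333)
n = 220/3 (n = (0 - 5)*(⅓ + (0 + 5)*(1 - 4)) = -5*(⅓ + 5*(-3)) = -5*(⅓ - 15) = -5*(-44/3) = 220/3 ≈ 73.333)
n*(3 + k(-3, 6)) = 220*(3 + (-3 - 1*6))/3 = 220*(3 + (-3 - 6))/3 = 220*(3 - 9)/3 = (220/3)*(-6) = -440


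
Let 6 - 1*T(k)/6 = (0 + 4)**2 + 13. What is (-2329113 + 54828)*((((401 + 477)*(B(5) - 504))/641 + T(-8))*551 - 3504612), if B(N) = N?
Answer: 5768955588461520/641 ≈ 8.9999e+12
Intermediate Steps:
T(k) = -138 (T(k) = 36 - 6*((0 + 4)**2 + 13) = 36 - 6*(4**2 + 13) = 36 - 6*(16 + 13) = 36 - 6*29 = 36 - 174 = -138)
(-2329113 + 54828)*((((401 + 477)*(B(5) - 504))/641 + T(-8))*551 - 3504612) = (-2329113 + 54828)*((((401 + 477)*(5 - 504))/641 - 138)*551 - 3504612) = -2274285*(((878*(-499))*(1/641) - 138)*551 - 3504612) = -2274285*((-438122*1/641 - 138)*551 - 3504612) = -2274285*((-438122/641 - 138)*551 - 3504612) = -2274285*(-526580/641*551 - 3504612) = -2274285*(-290145580/641 - 3504612) = -2274285*(-2536601872/641) = 5768955588461520/641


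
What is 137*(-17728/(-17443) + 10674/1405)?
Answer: 28919935814/24507415 ≈ 1180.0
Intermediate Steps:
137*(-17728/(-17443) + 10674/1405) = 137*(-17728*(-1/17443) + 10674*(1/1405)) = 137*(17728/17443 + 10674/1405) = 137*(211094422/24507415) = 28919935814/24507415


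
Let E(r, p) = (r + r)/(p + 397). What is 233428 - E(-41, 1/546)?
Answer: 50598598336/216763 ≈ 2.3343e+5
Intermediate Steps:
E(r, p) = 2*r/(397 + p) (E(r, p) = (2*r)/(397 + p) = 2*r/(397 + p))
233428 - E(-41, 1/546) = 233428 - 2*(-41)/(397 + 1/546) = 233428 - 2*(-41)/216763/546 = 233428 - 2*(-41)*546/216763 = 233428 - 1*(-44772/216763) = 233428 + 44772/216763 = 50598598336/216763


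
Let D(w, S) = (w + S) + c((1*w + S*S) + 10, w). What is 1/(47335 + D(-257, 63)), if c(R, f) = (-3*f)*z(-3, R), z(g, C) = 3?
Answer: 1/49454 ≈ 2.0221e-5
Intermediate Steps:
c(R, f) = -9*f (c(R, f) = -3*f*3 = -9*f)
D(w, S) = S - 8*w (D(w, S) = (w + S) - 9*w = (S + w) - 9*w = S - 8*w)
1/(47335 + D(-257, 63)) = 1/(47335 + (63 - 8*(-257))) = 1/(47335 + (63 + 2056)) = 1/(47335 + 2119) = 1/49454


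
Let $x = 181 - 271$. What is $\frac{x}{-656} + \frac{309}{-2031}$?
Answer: $- \frac{3319}{222056} \approx -0.014947$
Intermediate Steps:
$x = -90$ ($x = 181 - 271 = -90$)
$\frac{x}{-656} + \frac{309}{-2031} = - \frac{90}{-656} + \frac{309}{-2031} = \left(-90\right) \left(- \frac{1}{656}\right) + 309 \left(- \frac{1}{2031}\right) = \frac{45}{328} - \frac{103}{677} = - \frac{3319}{222056}$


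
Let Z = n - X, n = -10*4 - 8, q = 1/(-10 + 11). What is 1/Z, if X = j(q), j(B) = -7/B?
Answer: -1/41 ≈ -0.024390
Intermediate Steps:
q = 1 (q = 1/1 = 1)
X = -7 (X = -7/1 = -7*1 = -7)
n = -48 (n = -40 - 8 = -48)
Z = -41 (Z = -48 - 1*(-7) = -48 + 7 = -41)
1/Z = 1/(-41) = -1/41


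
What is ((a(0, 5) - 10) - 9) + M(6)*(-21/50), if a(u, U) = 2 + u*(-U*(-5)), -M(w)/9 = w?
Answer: 142/25 ≈ 5.6800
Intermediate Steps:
M(w) = -9*w
a(u, U) = 2 + 5*U*u (a(u, U) = 2 + u*(5*U) = 2 + 5*U*u)
((a(0, 5) - 10) - 9) + M(6)*(-21/50) = (((2 + 5*5*0) - 10) - 9) + (-9*6)*(-21/50) = (((2 + 0) - 10) - 9) - (-1134)/50 = ((2 - 10) - 9) - 54*(-21/50) = (-8 - 9) + 567/25 = -17 + 567/25 = 142/25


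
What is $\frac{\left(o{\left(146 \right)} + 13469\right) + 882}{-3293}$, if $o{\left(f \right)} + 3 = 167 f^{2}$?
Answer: $- \frac{3574120}{3293} \approx -1085.4$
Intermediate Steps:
$o{\left(f \right)} = -3 + 167 f^{2}$
$\frac{\left(o{\left(146 \right)} + 13469\right) + 882}{-3293} = \frac{\left(\left(-3 + 167 \cdot 146^{2}\right) + 13469\right) + 882}{-3293} = \left(\left(\left(-3 + 167 \cdot 21316\right) + 13469\right) + 882\right) \left(- \frac{1}{3293}\right) = \left(\left(\left(-3 + 3559772\right) + 13469\right) + 882\right) \left(- \frac{1}{3293}\right) = \left(\left(3559769 + 13469\right) + 882\right) \left(- \frac{1}{3293}\right) = \left(3573238 + 882\right) \left(- \frac{1}{3293}\right) = 3574120 \left(- \frac{1}{3293}\right) = - \frac{3574120}{3293}$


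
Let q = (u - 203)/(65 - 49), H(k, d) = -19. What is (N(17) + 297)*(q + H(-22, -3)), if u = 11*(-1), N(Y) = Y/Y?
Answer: -38591/4 ≈ -9647.8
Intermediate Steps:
N(Y) = 1
u = -11
q = -107/8 (q = (-11 - 203)/(65 - 49) = -214/16 = -214*1/16 = -107/8 ≈ -13.375)
(N(17) + 297)*(q + H(-22, -3)) = (1 + 297)*(-107/8 - 19) = 298*(-259/8) = -38591/4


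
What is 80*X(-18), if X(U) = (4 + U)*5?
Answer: -5600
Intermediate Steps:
X(U) = 20 + 5*U
80*X(-18) = 80*(20 + 5*(-18)) = 80*(20 - 90) = 80*(-70) = -5600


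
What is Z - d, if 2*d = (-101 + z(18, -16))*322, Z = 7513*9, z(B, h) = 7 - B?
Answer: 85649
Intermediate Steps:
Z = 67617
d = -18032 (d = ((-101 + (7 - 1*18))*322)/2 = ((-101 + (7 - 18))*322)/2 = ((-101 - 11)*322)/2 = (-112*322)/2 = (½)*(-36064) = -18032)
Z - d = 67617 - 1*(-18032) = 67617 + 18032 = 85649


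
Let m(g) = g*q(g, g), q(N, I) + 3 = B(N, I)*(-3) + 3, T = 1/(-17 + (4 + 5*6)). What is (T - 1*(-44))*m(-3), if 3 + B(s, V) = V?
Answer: -40446/17 ≈ -2379.2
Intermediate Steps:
T = 1/17 (T = 1/(-17 + (4 + 30)) = 1/(-17 + 34) = 1/17 ≈ 0.058824)
B(s, V) = -3 + V
q(N, I) = 9 - 3*I (q(N, I) = -3 + ((-3 + I)*(-3) + 3) = -3 + ((9 - 3*I) + 3) = -3 + (12 - 3*I) = 9 - 3*I)
m(g) = g*(9 - 3*g)
(T - 1*(-44))*m(-3) = (1/17 - 1*(-44))*(3*(-3)*(3 - 1*(-3))) = (1/17 + 44)*(3*(-3)*(3 + 3)) = 749*(3*(-3)*6)/17 = (749/17)*(-54) = -40446/17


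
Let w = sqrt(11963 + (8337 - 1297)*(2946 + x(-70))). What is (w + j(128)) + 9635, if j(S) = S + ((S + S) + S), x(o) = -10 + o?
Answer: 10147 + sqrt(20188603) ≈ 14640.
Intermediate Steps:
j(S) = 4*S (j(S) = S + (2*S + S) = S + 3*S = 4*S)
w = sqrt(20188603) (w = sqrt(11963 + (8337 - 1297)*(2946 + (-10 - 70))) = sqrt(11963 + 7040*(2946 - 80)) = sqrt(11963 + 7040*2866) = sqrt(11963 + 20176640) = sqrt(20188603) ≈ 4493.2)
(w + j(128)) + 9635 = (sqrt(20188603) + 4*128) + 9635 = (sqrt(20188603) + 512) + 9635 = (512 + sqrt(20188603)) + 9635 = 10147 + sqrt(20188603)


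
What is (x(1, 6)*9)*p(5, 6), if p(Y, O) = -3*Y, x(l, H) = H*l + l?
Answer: -945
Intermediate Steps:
x(l, H) = l + H*l
(x(1, 6)*9)*p(5, 6) = ((1*(1 + 6))*9)*(-3*5) = ((1*7)*9)*(-15) = (7*9)*(-15) = 63*(-15) = -945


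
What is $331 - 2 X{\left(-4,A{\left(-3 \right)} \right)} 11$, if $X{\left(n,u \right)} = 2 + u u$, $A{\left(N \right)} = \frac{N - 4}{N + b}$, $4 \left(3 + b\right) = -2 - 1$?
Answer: $\frac{191975}{729} \approx 263.34$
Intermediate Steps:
$b = - \frac{15}{4}$ ($b = -3 + \frac{-2 - 1}{4} = -3 + \frac{1}{4} \left(-3\right) = -3 - \frac{3}{4} = - \frac{15}{4} \approx -3.75$)
$A{\left(N \right)} = \frac{-4 + N}{- \frac{15}{4} + N}$ ($A{\left(N \right)} = \frac{N - 4}{N - \frac{15}{4}} = \frac{-4 + N}{- \frac{15}{4} + N}$)
$X{\left(n,u \right)} = 2 + u^{2}$
$331 - 2 X{\left(-4,A{\left(-3 \right)} \right)} 11 = 331 - 2 \left(2 + \left(\frac{4 \left(-4 - 3\right)}{-15 + 4 \left(-3\right)}\right)^{2}\right) 11 = 331 - 2 \left(2 + \left(4 \frac{1}{-15 - 12} \left(-7\right)\right)^{2}\right) 11 = 331 - 2 \left(2 + \left(4 \frac{1}{-27} \left(-7\right)\right)^{2}\right) 11 = 331 - 2 \left(2 + \left(4 \left(- \frac{1}{27}\right) \left(-7\right)\right)^{2}\right) 11 = 331 - 2 \left(2 + \left(\frac{28}{27}\right)^{2}\right) 11 = 331 - 2 \left(2 + \frac{784}{729}\right) 11 = 331 - 2 \cdot \frac{2242}{729} \cdot 11 = 331 - \frac{49324}{729} = \frac{191975}{729}$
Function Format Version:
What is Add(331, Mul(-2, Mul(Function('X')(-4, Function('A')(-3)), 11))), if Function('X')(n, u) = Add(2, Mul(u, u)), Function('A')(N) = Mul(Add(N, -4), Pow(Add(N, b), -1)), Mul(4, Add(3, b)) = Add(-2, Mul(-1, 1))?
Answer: Rational(191975, 729) ≈ 263.34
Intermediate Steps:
b = Rational(-15, 4) (b = Add(-3, Mul(Rational(1, 4), Add(-2, Mul(-1, 1)))) = Add(-3, Mul(Rational(1, 4), Add(-2, -1))) = Add(-3, Mul(Rational(1, 4), -3)) = Add(-3, Rational(-3, 4)) = Rational(-15, 4) ≈ -3.7500)
Function('A')(N) = Mul(Pow(Add(Rational(-15, 4), N), -1), Add(-4, N)) (Function('A')(N) = Mul(Add(N, -4), Pow(Add(N, Rational(-15, 4)), -1)) = Mul(Add(-4, N), Pow(Add(Rational(-15, 4), N), -1)) = Mul(Pow(Add(Rational(-15, 4), N), -1), Add(-4, N)))
Function('X')(n, u) = Add(2, Pow(u, 2))
Add(331, Mul(-2, Mul(Function('X')(-4, Function('A')(-3)), 11))) = Add(331, Mul(-2, Mul(Add(2, Pow(Mul(4, Pow(Add(-15, Mul(4, -3)), -1), Add(-4, -3)), 2)), 11))) = Add(331, Mul(-2, Mul(Add(2, Pow(Mul(4, Pow(Add(-15, -12), -1), -7), 2)), 11))) = Add(331, Mul(-2, Mul(Add(2, Pow(Mul(4, Pow(-27, -1), -7), 2)), 11))) = Add(331, Mul(-2, Mul(Add(2, Pow(Mul(4, Rational(-1, 27), -7), 2)), 11))) = Add(331, Mul(-2, Mul(Add(2, Pow(Rational(28, 27), 2)), 11))) = Add(331, Mul(-2, Mul(Add(2, Rational(784, 729)), 11))) = Add(331, Mul(-2, Mul(Rational(2242, 729), 11))) = Add(331, Mul(-2, Rational(24662, 729))) = Add(331, Rational(-49324, 729)) = Rational(191975, 729)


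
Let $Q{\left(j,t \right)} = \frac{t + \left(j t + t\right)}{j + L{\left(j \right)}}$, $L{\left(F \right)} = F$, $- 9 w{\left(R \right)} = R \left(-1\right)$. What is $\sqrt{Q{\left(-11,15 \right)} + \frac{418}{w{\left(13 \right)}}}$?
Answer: $\frac{3 \sqrt{2685826}}{286} \approx 17.191$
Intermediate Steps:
$w{\left(R \right)} = \frac{R}{9}$ ($w{\left(R \right)} = - \frac{R \left(-1\right)}{9} = - \frac{\left(-1\right) R}{9} = \frac{R}{9}$)
$Q{\left(j,t \right)} = \frac{2 t + j t}{2 j}$ ($Q{\left(j,t \right)} = \frac{t + \left(j t + t\right)}{j + j} = \frac{t + \left(t + j t\right)}{2 j} = \left(2 t + j t\right) \frac{1}{2 j} = \frac{2 t + j t}{2 j}$)
$\sqrt{Q{\left(-11,15 \right)} + \frac{418}{w{\left(13 \right)}}} = \sqrt{\left(\frac{1}{2} \cdot 15 + \frac{15}{-11}\right) + \frac{418}{\frac{1}{9} \cdot 13}} = \sqrt{\left(\frac{15}{2} + 15 \left(- \frac{1}{11}\right)\right) + \frac{418}{\frac{13}{9}}} = \sqrt{\left(\frac{15}{2} - \frac{15}{11}\right) + 418 \cdot \frac{9}{13}} = \sqrt{\frac{135}{22} + \frac{3762}{13}} = \sqrt{\frac{84519}{286}} = \frac{3 \sqrt{2685826}}{286}$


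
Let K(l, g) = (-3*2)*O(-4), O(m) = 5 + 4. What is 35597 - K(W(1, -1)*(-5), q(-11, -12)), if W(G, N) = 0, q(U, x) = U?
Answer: 35651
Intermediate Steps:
O(m) = 9
K(l, g) = -54 (K(l, g) = -3*2*9 = -6*9 = -54)
35597 - K(W(1, -1)*(-5), q(-11, -12)) = 35597 - 1*(-54) = 35597 + 54 = 35651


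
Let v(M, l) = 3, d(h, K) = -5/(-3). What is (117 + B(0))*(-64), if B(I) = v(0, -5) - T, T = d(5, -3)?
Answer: -22720/3 ≈ -7573.3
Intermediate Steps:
d(h, K) = 5/3 (d(h, K) = -5*(-⅓) = 5/3)
T = 5/3 ≈ 1.6667
B(I) = 4/3 (B(I) = 3 - 1*5/3 = 3 - 5/3 = 4/3)
(117 + B(0))*(-64) = (117 + 4/3)*(-64) = (355/3)*(-64) = -22720/3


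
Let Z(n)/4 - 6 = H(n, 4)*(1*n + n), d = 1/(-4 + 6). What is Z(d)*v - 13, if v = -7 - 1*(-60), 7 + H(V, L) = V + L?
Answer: 729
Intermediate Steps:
d = 1/2 ≈ 0.50000
H(V, L) = -7 + L + V (H(V, L) = -7 + (V + L) = -7 + (L + V) = -7 + L + V)
v = 53 (v = -7 + 60 = 53)
Z(n) = 24 + 8*n*(-3 + n) (Z(n) = 24 + 4*((-7 + 4 + n)*(1*n + n)) = 24 + 4*((-3 + n)*(n + n)) = 24 + 4*((-3 + n)*(2*n)) = 24 + 4*(2*n*(-3 + n)) = 24 + 8*n*(-3 + n))
Z(d)*v - 13 = (24 + 8*(1/2)*(-3 + 1/2))*53 - 13 = (24 + 8*(1/2)*(-5/2))*53 - 13 = (24 - 10)*53 - 13 = 14*53 - 13 = 742 - 13 = 729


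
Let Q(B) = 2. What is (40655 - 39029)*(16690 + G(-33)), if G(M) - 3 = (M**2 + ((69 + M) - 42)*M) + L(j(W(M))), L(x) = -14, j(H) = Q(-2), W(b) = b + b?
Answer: 29212716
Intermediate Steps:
W(b) = 2*b
j(H) = 2
G(M) = -11 + M**2 + M*(27 + M) (G(M) = 3 + ((M**2 + ((69 + M) - 42)*M) - 14) = 3 + ((M**2 + (27 + M)*M) - 14) = 3 + ((M**2 + M*(27 + M)) - 14) = 3 + (-14 + M**2 + M*(27 + M)) = -11 + M**2 + M*(27 + M))
(40655 - 39029)*(16690 + G(-33)) = (40655 - 39029)*(16690 + (-11 + 2*(-33)**2 + 27*(-33))) = 1626*(16690 + (-11 + 2*1089 - 891)) = 1626*(16690 + (-11 + 2178 - 891)) = 1626*(16690 + 1276) = 1626*17966 = 29212716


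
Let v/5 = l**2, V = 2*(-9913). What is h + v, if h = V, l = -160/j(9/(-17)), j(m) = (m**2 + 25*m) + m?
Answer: -290399022034/15186609 ≈ -19122.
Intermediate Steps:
j(m) = m**2 + 26*m
l = 46240/3897 (l = -160*(-17/(9*(26 + 9/(-17)))) = -160*(-17/(9*(26 + 9*(-1/17)))) = -160*(-17/(9*(26 - 9/17))) = -160/((-9/17*433/17)) = -160/(-3897/289) = -160*(-289/3897) = 46240/3897 ≈ 11.866)
V = -19826
h = -19826
v = 10690688000/15186609 (v = 5*(46240/3897)**2 = 5*(2138137600/15186609) = 10690688000/15186609 ≈ 703.96)
h + v = -19826 + 10690688000/15186609 = -290399022034/15186609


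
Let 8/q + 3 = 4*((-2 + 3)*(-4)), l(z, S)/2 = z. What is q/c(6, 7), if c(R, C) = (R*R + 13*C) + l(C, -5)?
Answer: -8/2679 ≈ -0.0029862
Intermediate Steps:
l(z, S) = 2*z
c(R, C) = R² + 15*C (c(R, C) = (R*R + 13*C) + 2*C = (R² + 13*C) + 2*C = R² + 15*C)
q = -8/19 (q = 8/(-3 + 4*((-2 + 3)*(-4))) = 8/(-3 + 4*(1*(-4))) = 8/(-3 + 4*(-4)) = 8/(-3 - 16) = 8/(-19) = 8*(-1/19) = -8/19 ≈ -0.42105)
q/c(6, 7) = -8/(19*(6² + 15*7)) = -8/(19*(36 + 105)) = -8/19/141 = -8/19*1/141 = -8/2679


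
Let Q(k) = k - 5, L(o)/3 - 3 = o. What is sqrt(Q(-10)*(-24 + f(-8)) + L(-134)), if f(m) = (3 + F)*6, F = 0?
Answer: I*sqrt(303) ≈ 17.407*I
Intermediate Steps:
L(o) = 9 + 3*o
Q(k) = -5 + k
f(m) = 18 (f(m) = (3 + 0)*6 = 3*6 = 18)
sqrt(Q(-10)*(-24 + f(-8)) + L(-134)) = sqrt((-5 - 10)*(-24 + 18) + (9 + 3*(-134))) = sqrt(-15*(-6) + (9 - 402)) = sqrt(90 - 393) = sqrt(-303) = I*sqrt(303)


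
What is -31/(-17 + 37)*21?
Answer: -651/20 ≈ -32.550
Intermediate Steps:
-31/(-17 + 37)*21 = -31/20*21 = -651/20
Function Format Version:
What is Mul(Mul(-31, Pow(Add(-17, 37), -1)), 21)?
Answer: Rational(-651, 20) ≈ -32.550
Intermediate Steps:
Mul(Mul(-31, Pow(Add(-17, 37), -1)), 21) = Mul(Mul(-31, Pow(20, -1)), 21) = Mul(Mul(-31, Rational(1, 20)), 21) = Mul(Rational(-31, 20), 21) = Rational(-651, 20)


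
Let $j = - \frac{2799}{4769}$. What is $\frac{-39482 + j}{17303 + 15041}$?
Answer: $- \frac{188292457}{154248536} \approx -1.2207$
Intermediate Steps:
$j = - \frac{2799}{4769}$ ($j = \left(-2799\right) \frac{1}{4769} = - \frac{2799}{4769} \approx -0.58692$)
$\frac{-39482 + j}{17303 + 15041} = \frac{-39482 - \frac{2799}{4769}}{17303 + 15041} = - \frac{188292457}{4769 \cdot 32344} = \left(- \frac{188292457}{4769}\right) \frac{1}{32344} = - \frac{188292457}{154248536}$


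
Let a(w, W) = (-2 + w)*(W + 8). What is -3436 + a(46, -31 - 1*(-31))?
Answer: -3084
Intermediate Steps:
a(w, W) = (-2 + w)*(8 + W)
-3436 + a(46, -31 - 1*(-31)) = -3436 + (-16 - 2*(-31 - 1*(-31)) + 8*46 + (-31 - 1*(-31))*46) = -3436 + (-16 - 2*(-31 + 31) + 368 + (-31 + 31)*46) = -3436 + (-16 - 2*0 + 368 + 0*46) = -3436 + (-16 + 0 + 368 + 0) = -3436 + 352 = -3084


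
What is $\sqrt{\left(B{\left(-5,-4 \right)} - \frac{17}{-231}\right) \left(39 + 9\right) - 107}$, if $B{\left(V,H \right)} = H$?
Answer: $\frac{i \sqrt{1751827}}{77} \approx 17.189 i$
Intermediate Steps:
$\sqrt{\left(B{\left(-5,-4 \right)} - \frac{17}{-231}\right) \left(39 + 9\right) - 107} = \sqrt{\left(-4 - \frac{17}{-231}\right) \left(39 + 9\right) - 107} = \sqrt{\left(-4 - - \frac{17}{231}\right) 48 - 107} = \sqrt{\left(-4 + \frac{17}{231}\right) 48 - 107} = \sqrt{\left(- \frac{907}{231}\right) 48 - 107} = \sqrt{- \frac{14512}{77} - 107} = \sqrt{- \frac{22751}{77}} = \frac{i \sqrt{1751827}}{77}$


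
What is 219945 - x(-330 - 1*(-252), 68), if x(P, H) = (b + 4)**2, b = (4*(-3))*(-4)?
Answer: 217241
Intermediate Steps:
b = 48 (b = -12*(-4) = 48)
x(P, H) = 2704 (x(P, H) = (48 + 4)**2 = 52**2 = 2704)
219945 - x(-330 - 1*(-252), 68) = 219945 - 1*2704 = 219945 - 2704 = 217241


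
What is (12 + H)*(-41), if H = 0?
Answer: -492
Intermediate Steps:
(12 + H)*(-41) = (12 + 0)*(-41) = 12*(-41) = -492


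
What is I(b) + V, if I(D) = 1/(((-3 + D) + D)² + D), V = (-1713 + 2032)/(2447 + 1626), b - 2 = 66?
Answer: 5668556/72324261 ≈ 0.078377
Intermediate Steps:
b = 68 (b = 2 + 66 = 68)
V = 319/4073 ≈ 0.078321
I(D) = 1/(D + (-3 + 2*D)²) (I(D) = 1/((-3 + 2*D)² + D) = 1/(D + (-3 + 2*D)²))
I(b) + V = 1/(68 + (-3 + 2*68)²) + 319/4073 = 1/(68 + (-3 + 136)²) + 319/4073 = 1/(68 + 133²) + 319/4073 = 1/(68 + 17689) + 319/4073 = 1/17757 + 319/4073 = 5668556/72324261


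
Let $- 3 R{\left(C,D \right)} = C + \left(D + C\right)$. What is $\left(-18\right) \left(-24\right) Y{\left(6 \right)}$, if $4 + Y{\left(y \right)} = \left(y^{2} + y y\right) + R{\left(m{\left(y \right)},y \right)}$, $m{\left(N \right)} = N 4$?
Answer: $21600$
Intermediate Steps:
$m{\left(N \right)} = 4 N$
$R{\left(C,D \right)} = - \frac{2 C}{3} - \frac{D}{3}$ ($R{\left(C,D \right)} = - \frac{C + \left(D + C\right)}{3} = - \frac{C + \left(C + D\right)}{3} = - \frac{D + 2 C}{3} = - \frac{2 C}{3} - \frac{D}{3}$)
$Y{\left(y \right)} = -4 - 3 y + 2 y^{2}$ ($Y{\left(y \right)} = -4 - \left(- y^{2} + \frac{y}{3} - y y + \frac{2}{3} \cdot 4 y\right) = -4 + \left(\left(y^{2} + y^{2}\right) - 3 y\right) = -4 + \left(2 y^{2} - 3 y\right) = -4 + \left(- 3 y + 2 y^{2}\right) = -4 - 3 y + 2 y^{2}$)
$\left(-18\right) \left(-24\right) Y{\left(6 \right)} = \left(-18\right) \left(-24\right) \left(-4 - 18 + 2 \cdot 6^{2}\right) = 432 \left(-4 - 18 + 2 \cdot 36\right) = 432 \left(-4 - 18 + 72\right) = 432 \cdot 50 = 21600$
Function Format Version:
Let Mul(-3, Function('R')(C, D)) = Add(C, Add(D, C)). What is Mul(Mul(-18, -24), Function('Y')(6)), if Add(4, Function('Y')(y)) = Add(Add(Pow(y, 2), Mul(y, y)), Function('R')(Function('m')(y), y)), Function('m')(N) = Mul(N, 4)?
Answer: 21600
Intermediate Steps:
Function('m')(N) = Mul(4, N)
Function('R')(C, D) = Add(Mul(Rational(-2, 3), C), Mul(Rational(-1, 3), D)) (Function('R')(C, D) = Mul(Rational(-1, 3), Add(C, Add(D, C))) = Mul(Rational(-1, 3), Add(C, Add(C, D))) = Mul(Rational(-1, 3), Add(D, Mul(2, C))) = Add(Mul(Rational(-2, 3), C), Mul(Rational(-1, 3), D)))
Function('Y')(y) = Add(-4, Mul(-3, y), Mul(2, Pow(y, 2))) (Function('Y')(y) = Add(-4, Add(Add(Pow(y, 2), Mul(y, y)), Add(Mul(Rational(-2, 3), Mul(4, y)), Mul(Rational(-1, 3), y)))) = Add(-4, Add(Add(Pow(y, 2), Pow(y, 2)), Add(Mul(Rational(-8, 3), y), Mul(Rational(-1, 3), y)))) = Add(-4, Add(Mul(2, Pow(y, 2)), Mul(-3, y))) = Add(-4, Add(Mul(-3, y), Mul(2, Pow(y, 2)))) = Add(-4, Mul(-3, y), Mul(2, Pow(y, 2))))
Mul(Mul(-18, -24), Function('Y')(6)) = Mul(Mul(-18, -24), Add(-4, Mul(-3, 6), Mul(2, Pow(6, 2)))) = Mul(432, Add(-4, -18, Mul(2, 36))) = Mul(432, Add(-4, -18, 72)) = Mul(432, 50) = 21600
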